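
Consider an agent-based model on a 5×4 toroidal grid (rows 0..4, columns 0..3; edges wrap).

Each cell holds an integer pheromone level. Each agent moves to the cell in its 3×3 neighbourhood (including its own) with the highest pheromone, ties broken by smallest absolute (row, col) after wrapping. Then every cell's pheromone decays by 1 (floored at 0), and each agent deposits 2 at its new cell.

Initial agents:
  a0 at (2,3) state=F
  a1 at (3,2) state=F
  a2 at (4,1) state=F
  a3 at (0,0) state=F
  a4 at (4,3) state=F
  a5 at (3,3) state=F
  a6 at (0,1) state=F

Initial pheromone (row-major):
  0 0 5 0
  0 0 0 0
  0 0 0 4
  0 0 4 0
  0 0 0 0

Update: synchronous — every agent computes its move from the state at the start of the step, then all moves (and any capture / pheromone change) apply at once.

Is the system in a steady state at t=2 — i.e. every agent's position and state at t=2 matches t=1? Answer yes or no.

t=1: a0@(2,3) a1@(2,3) a2@(0,2) a3@(0,0) a4@(0,2) a5@(2,3) a6@(0,2) | pheromone: 2 0 10 0 / 0 0 0 0 / 0 0 0 9 / 0 0 3 0 / 0 0 0 0
t=2: a0@(2,3) a1@(2,3) a2@(0,2) a3@(0,0) a4@(0,2) a5@(2,3) a6@(0,2) | pheromone: 3 0 15 0 / 0 0 0 0 / 0 0 0 14 / 0 0 2 0 / 0 0 0 0

yes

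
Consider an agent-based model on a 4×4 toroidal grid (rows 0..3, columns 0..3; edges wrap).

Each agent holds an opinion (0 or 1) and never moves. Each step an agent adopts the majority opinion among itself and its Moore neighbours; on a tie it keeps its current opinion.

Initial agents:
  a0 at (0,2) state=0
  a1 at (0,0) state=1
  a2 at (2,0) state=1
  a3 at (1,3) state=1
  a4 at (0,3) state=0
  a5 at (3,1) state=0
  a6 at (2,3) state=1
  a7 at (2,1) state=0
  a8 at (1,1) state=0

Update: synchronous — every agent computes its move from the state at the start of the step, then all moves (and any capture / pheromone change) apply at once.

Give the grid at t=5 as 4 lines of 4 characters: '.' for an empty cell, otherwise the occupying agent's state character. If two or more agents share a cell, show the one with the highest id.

t=1: a0@(0,2):0 a1@(0,0):0 a2@(2,0):1 a3@(1,3):1 a4@(0,3):0 a5@(3,1):0 a6@(2,3):1 a7@(2,1):0 a8@(1,1):0
t=2: (unchanged — steady state)

0.00
.0.1
10.1
.0..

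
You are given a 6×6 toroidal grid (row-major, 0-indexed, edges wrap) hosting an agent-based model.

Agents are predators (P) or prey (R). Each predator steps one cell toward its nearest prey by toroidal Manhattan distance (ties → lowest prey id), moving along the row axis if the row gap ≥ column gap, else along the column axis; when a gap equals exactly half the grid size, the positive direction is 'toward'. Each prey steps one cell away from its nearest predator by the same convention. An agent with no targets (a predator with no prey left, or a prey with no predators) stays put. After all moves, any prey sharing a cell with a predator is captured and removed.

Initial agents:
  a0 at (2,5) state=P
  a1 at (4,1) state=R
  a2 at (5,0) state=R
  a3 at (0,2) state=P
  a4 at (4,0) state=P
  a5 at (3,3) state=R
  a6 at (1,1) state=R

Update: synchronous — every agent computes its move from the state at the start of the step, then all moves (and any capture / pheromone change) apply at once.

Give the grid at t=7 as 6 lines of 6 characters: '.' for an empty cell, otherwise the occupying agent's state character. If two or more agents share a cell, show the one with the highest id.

t=1: a0@(2,4):P a1@(4,2):R a2@(0,0):R a3@(1,2):P a4@(4,1):P a5@(3,2):R a6@(2,1):R
t=2: a0@(2,3):P a1@(4,3):R a2@(0,5):R a3@(2,2):P a4@(4,2):P a6@(3,1):R
t=3: a0@(3,3):P a1@(4,4):R a2@(5,5):R a3@(3,2):P a4@(4,3):P a6@(4,1):R
t=4: a0@(4,3):P a1@(4,5):R a2@(5,0):R a3@(4,2):P a4@(4,4):P a6@(5,1):R
t=5: a0@(4,4):P a1@(4,0):R a2@(5,5):R a3@(5,2):P a4@(4,5):P a6@(0,1):R
t=6: a0@(4,5):P a1@(4,1):R a2@(0,5):R a3@(0,2):P a4@(4,0):P a6@(1,1):R
t=7: a0@(4,0):P a1@(4,2):R a2@(1,5):R a3@(1,2):P a4@(4,1):P a6@(2,1):R

......
..P..R
.R....
......
PPR...
......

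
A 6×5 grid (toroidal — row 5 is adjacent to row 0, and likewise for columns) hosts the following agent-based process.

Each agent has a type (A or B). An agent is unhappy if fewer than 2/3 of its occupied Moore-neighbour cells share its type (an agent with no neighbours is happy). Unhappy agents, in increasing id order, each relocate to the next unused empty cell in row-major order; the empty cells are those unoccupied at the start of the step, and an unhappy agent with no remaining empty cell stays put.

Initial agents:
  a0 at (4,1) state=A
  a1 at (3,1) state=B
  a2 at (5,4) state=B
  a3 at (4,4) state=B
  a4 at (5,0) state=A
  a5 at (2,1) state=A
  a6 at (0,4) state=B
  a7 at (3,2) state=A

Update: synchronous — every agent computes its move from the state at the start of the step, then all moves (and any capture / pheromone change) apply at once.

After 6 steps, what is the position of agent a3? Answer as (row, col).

(1, 1)

t=1: a0@(4,1):A a1@(0,0):B a2@(5,4):B a3@(0,1):B a4@(0,2):A a5@(0,3):A a6@(1,0):B a7@(3,2):A
t=2: a0@(4,1):A a1@(0,0):B a2@(0,4):B a3@(0,1):B a4@(1,1):A a5@(1,2):A a6@(1,0):B a7@(3,2):A
t=3: a0@(4,1):A a1@(0,0):B a2@(0,4):B a3@(0,2):B a4@(0,3):A a5@(1,3):A a6@(1,0):B a7@(3,2):A
t=4: a0@(4,1):A a1@(0,0):B a2@(0,1):B a3@(1,1):B a4@(1,2):A a5@(1,4):A a6@(1,0):B a7@(3,2):A
t=5: a0@(4,1):A a1@(0,0):B a2@(0,1):B a3@(1,1):B a4@(0,2):A a5@(0,3):A a6@(1,0):B a7@(3,2):A
t=6: a0@(4,1):A a1@(0,0):B a2@(0,1):B a3@(1,1):B a4@(0,4):A a5@(0,3):A a6@(1,0):B a7@(3,2):A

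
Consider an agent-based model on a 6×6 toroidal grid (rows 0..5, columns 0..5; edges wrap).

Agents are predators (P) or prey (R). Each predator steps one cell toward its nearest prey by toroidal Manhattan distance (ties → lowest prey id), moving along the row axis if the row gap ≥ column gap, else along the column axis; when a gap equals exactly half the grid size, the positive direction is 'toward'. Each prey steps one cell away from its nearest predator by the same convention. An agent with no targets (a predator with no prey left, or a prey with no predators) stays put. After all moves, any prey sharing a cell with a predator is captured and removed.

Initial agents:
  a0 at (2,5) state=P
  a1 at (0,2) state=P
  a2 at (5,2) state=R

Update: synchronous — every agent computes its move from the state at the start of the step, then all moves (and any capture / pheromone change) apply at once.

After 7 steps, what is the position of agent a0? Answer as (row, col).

(5, 1)

t=1: a0@(3,5):P a1@(5,2):P a2@(4,2):R
t=2: a0@(3,0):P a1@(4,2):P a2@(3,2):R
t=3: a0@(3,1):P a1@(3,2):P a2@(2,2):R
t=4: a0@(2,1):P a1@(2,2):P a2@(1,2):R
t=5: a0@(1,1):P a1@(1,2):P a2@(0,2):R
t=6: a0@(0,1):P a1@(0,2):P a2@(5,2):R
t=7: a0@(5,1):P a1@(5,2):P a2@(4,2):R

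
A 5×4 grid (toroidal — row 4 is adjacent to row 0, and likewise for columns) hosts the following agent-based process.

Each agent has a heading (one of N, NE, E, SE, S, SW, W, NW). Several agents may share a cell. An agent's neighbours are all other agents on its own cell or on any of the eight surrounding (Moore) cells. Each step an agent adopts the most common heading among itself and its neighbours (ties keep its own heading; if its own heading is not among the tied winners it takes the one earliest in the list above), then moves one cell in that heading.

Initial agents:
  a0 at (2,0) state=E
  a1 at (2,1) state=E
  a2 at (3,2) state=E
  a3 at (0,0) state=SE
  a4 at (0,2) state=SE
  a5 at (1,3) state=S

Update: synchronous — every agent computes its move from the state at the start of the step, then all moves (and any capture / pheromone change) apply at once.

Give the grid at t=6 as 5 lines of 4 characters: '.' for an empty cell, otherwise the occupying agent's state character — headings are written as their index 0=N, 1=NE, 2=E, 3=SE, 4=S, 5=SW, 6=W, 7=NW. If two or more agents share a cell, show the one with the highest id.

....
3.3.
.322
2...
....

t=1: a0@(2,1):E a1@(2,2):E a2@(3,3):E a3@(1,1):SE a4@(1,3):SE a5@(2,0):SE
t=2: a0@(2,2):E a1@(2,3):E a2@(3,0):E a3@(2,2):SE a4@(2,0):SE a5@(3,1):SE
t=3: a0@(2,3):E a1@(2,0):E a2@(3,1):E a3@(3,3):SE a4@(3,1):SE a5@(4,2):SE
t=4: a0@(2,0):E a1@(2,1):E a2@(3,2):E a3@(4,0):SE a4@(4,2):SE a5@(0,3):SE
t=5: a0@(2,1):E a1@(2,2):E a2@(3,3):E a3@(0,1):SE a4@(0,3):SE a5@(1,0):SE
t=6: a0@(2,2):E a1@(2,3):E a2@(3,0):E a3@(1,2):SE a4@(1,0):SE a5@(2,1):SE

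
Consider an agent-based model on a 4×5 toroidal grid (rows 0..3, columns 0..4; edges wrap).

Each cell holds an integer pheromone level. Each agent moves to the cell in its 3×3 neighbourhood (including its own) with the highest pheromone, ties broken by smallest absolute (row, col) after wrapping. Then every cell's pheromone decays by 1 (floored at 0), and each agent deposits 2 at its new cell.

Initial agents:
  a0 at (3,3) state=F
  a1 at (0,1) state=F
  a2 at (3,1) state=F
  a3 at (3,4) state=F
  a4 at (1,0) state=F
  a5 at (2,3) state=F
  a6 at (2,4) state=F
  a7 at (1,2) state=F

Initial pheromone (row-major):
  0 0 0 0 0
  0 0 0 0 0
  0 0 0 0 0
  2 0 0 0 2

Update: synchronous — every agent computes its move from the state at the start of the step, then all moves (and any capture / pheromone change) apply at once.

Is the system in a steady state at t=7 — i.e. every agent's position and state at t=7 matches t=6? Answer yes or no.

yes

t=1: a0@(3,4) a1@(3,0) a2@(3,0) a3@(3,0) a4@(0,0) a5@(3,4) a6@(3,0) a7@(0,1) | pheromone: 2 2 0 0 0 / 0 0 0 0 0 / 0 0 0 0 0 / 9 0 0 0 5
t=2: a0@(3,0) a1@(3,0) a2@(3,0) a3@(3,0) a4@(3,0) a5@(3,0) a6@(3,0) a7@(3,0) | pheromone: 1 1 0 0 0 / 0 0 0 0 0 / 0 0 0 0 0 / 24 0 0 0 4
t=3: a0@(3,0) a1@(3,0) a2@(3,0) a3@(3,0) a4@(3,0) a5@(3,0) a6@(3,0) a7@(3,0) | pheromone: 0 0 0 0 0 / 0 0 0 0 0 / 0 0 0 0 0 / 39 0 0 0 3
t=4: a0@(3,0) a1@(3,0) a2@(3,0) a3@(3,0) a4@(3,0) a5@(3,0) a6@(3,0) a7@(3,0) | pheromone: 0 0 0 0 0 / 0 0 0 0 0 / 0 0 0 0 0 / 54 0 0 0 2
t=5: a0@(3,0) a1@(3,0) a2@(3,0) a3@(3,0) a4@(3,0) a5@(3,0) a6@(3,0) a7@(3,0) | pheromone: 0 0 0 0 0 / 0 0 0 0 0 / 0 0 0 0 0 / 69 0 0 0 1
t=6: a0@(3,0) a1@(3,0) a2@(3,0) a3@(3,0) a4@(3,0) a5@(3,0) a6@(3,0) a7@(3,0) | pheromone: 0 0 0 0 0 / 0 0 0 0 0 / 0 0 0 0 0 / 84 0 0 0 0
t=7: a0@(3,0) a1@(3,0) a2@(3,0) a3@(3,0) a4@(3,0) a5@(3,0) a6@(3,0) a7@(3,0) | pheromone: 0 0 0 0 0 / 0 0 0 0 0 / 0 0 0 0 0 / 99 0 0 0 0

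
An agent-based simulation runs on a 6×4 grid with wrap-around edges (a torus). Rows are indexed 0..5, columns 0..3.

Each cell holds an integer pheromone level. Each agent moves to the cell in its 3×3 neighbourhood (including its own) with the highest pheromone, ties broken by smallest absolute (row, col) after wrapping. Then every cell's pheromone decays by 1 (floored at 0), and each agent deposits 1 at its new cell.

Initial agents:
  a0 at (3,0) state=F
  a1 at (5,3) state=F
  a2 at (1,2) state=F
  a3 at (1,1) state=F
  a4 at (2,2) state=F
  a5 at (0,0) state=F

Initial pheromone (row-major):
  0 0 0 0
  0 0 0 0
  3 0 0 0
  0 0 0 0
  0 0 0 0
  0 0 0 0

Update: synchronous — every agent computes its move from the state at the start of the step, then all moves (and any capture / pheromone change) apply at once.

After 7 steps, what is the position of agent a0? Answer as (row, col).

t=1: a0@(2,0) a1@(0,0) a2@(0,1) a3@(2,0) a4@(1,1) a5@(0,0) | pheromone: 2 1 0 0 / 0 1 0 0 / 4 0 0 0 / 0 0 0 0 / 0 0 0 0 / 0 0 0 0
t=2: a0@(2,0) a1@(0,0) a2@(0,0) a3@(2,0) a4@(2,0) a5@(0,0) | pheromone: 4 0 0 0 / 0 0 0 0 / 6 0 0 0 / 0 0 0 0 / 0 0 0 0 / 0 0 0 0
t=3: a0@(2,0) a1@(0,0) a2@(0,0) a3@(2,0) a4@(2,0) a5@(0,0) | pheromone: 6 0 0 0 / 0 0 0 0 / 8 0 0 0 / 0 0 0 0 / 0 0 0 0 / 0 0 0 0
t=4: a0@(2,0) a1@(0,0) a2@(0,0) a3@(2,0) a4@(2,0) a5@(0,0) | pheromone: 8 0 0 0 / 0 0 0 0 / 10 0 0 0 / 0 0 0 0 / 0 0 0 0 / 0 0 0 0
t=5: a0@(2,0) a1@(0,0) a2@(0,0) a3@(2,0) a4@(2,0) a5@(0,0) | pheromone: 10 0 0 0 / 0 0 0 0 / 12 0 0 0 / 0 0 0 0 / 0 0 0 0 / 0 0 0 0
t=6: a0@(2,0) a1@(0,0) a2@(0,0) a3@(2,0) a4@(2,0) a5@(0,0) | pheromone: 12 0 0 0 / 0 0 0 0 / 14 0 0 0 / 0 0 0 0 / 0 0 0 0 / 0 0 0 0
t=7: a0@(2,0) a1@(0,0) a2@(0,0) a3@(2,0) a4@(2,0) a5@(0,0) | pheromone: 14 0 0 0 / 0 0 0 0 / 16 0 0 0 / 0 0 0 0 / 0 0 0 0 / 0 0 0 0

(2, 0)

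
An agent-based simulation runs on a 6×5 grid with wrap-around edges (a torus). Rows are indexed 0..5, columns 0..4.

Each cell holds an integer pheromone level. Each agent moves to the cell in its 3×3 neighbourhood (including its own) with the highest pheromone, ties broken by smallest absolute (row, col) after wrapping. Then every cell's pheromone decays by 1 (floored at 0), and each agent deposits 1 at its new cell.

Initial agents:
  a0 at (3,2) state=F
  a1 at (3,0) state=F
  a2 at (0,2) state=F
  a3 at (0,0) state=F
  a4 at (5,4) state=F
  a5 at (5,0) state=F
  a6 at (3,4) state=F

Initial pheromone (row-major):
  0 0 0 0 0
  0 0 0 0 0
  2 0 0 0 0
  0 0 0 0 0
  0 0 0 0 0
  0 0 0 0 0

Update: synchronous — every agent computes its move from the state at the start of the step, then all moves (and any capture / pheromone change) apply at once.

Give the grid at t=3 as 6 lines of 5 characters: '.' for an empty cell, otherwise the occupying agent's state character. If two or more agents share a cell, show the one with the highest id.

F....
.....
F....
.....
.....
.....

t=1: a0@(2,1) a1@(2,0) a2@(0,1) a3@(0,0) a4@(0,0) a5@(0,0) a6@(2,0) | pheromone: 3 1 0 0 0 / 0 0 0 0 0 / 3 1 0 0 0 / 0 0 0 0 0 / 0 0 0 0 0 / 0 0 0 0 0
t=2: a0@(2,0) a1@(2,0) a2@(0,0) a3@(0,0) a4@(0,0) a5@(0,0) a6@(2,0) | pheromone: 6 0 0 0 0 / 0 0 0 0 0 / 5 0 0 0 0 / 0 0 0 0 0 / 0 0 0 0 0 / 0 0 0 0 0
t=3: a0@(2,0) a1@(2,0) a2@(0,0) a3@(0,0) a4@(0,0) a5@(0,0) a6@(2,0) | pheromone: 9 0 0 0 0 / 0 0 0 0 0 / 7 0 0 0 0 / 0 0 0 0 0 / 0 0 0 0 0 / 0 0 0 0 0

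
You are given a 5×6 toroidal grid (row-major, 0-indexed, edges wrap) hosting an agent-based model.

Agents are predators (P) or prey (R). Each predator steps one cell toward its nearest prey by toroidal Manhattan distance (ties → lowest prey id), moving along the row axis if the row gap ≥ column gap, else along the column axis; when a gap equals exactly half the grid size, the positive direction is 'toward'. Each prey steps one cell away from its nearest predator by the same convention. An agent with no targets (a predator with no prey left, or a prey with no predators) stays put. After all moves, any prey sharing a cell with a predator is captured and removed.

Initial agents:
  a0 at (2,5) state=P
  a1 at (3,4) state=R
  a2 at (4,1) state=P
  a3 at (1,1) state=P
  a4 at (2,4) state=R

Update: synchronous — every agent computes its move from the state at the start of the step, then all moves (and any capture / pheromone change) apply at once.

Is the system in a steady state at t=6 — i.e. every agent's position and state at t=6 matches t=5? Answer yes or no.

t=1: a0@(2,4):P a1@(4,4):R a2@(4,2):P a3@(1,2):P a4@(2,3):R
t=2: a0@(2,3):P a1@(0,4):R a2@(4,3):P a3@(2,2):P
t=3: a0@(1,3):P a1@(1,4):R a2@(0,3):P a3@(1,2):P
t=4: a0@(1,4):P a1@(1,5):R a2@(1,3):P a3@(1,3):P
t=5: a0@(1,5):P a1@(1,0):R a2@(1,4):P a3@(1,4):P
t=6: a0@(1,0):P a1@(1,1):R a2@(1,5):P a3@(1,5):P

no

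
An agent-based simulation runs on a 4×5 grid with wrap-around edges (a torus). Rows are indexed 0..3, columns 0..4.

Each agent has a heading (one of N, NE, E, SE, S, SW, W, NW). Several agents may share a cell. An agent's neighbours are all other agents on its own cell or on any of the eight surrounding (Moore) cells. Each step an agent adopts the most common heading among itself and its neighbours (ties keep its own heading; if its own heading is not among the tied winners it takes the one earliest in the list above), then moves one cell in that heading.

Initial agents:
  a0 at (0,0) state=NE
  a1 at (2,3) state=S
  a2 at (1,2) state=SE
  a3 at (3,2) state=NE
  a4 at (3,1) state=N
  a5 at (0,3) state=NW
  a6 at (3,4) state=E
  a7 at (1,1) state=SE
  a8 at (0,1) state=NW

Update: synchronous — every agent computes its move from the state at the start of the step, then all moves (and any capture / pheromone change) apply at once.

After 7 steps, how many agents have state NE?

t=1: a0@(3,1):NE a1@(3,3):S a2@(2,3):SE a3@(2,1):NW a4@(2,2):NE a5@(3,2):NW a6@(3,0):E a7@(2,2):SE a8@(3,2):NE
t=2: a0@(2,2):NE a1@(2,4):NE a2@(3,4):SE a3@(1,2):NE a4@(1,3):NE a5@(2,3):NE a6@(3,1):E a7@(1,3):NE a8@(2,3):NE
t=3: a0@(1,3):NE a1@(1,0):NE a2@(2,0):NE a3@(0,3):NE a4@(0,4):NE a5@(1,4):NE a6@(3,2):E a7@(0,4):NE a8@(1,4):NE
t=4: a0@(0,4):NE a1@(0,1):NE a2@(1,1):NE a3@(3,4):NE a4@(3,0):NE a5@(0,0):NE a6@(3,3):E a7@(3,0):NE a8@(0,0):NE
t=5: a0@(3,0):NE a1@(3,2):NE a2@(0,2):NE a3@(2,0):NE a4@(2,1):NE a5@(3,1):NE a6@(2,4):NE a7@(2,1):NE a8@(3,1):NE
t=6: a0@(2,1):NE a1@(2,3):NE a2@(3,3):NE a3@(1,1):NE a4@(1,2):NE a5@(2,2):NE a6@(1,0):NE a7@(1,2):NE a8@(2,2):NE
t=7: a0@(1,2):NE a1@(1,4):NE a2@(2,4):NE a3@(0,2):NE a4@(0,3):NE a5@(1,3):NE a6@(0,1):NE a7@(0,3):NE a8@(1,3):NE

9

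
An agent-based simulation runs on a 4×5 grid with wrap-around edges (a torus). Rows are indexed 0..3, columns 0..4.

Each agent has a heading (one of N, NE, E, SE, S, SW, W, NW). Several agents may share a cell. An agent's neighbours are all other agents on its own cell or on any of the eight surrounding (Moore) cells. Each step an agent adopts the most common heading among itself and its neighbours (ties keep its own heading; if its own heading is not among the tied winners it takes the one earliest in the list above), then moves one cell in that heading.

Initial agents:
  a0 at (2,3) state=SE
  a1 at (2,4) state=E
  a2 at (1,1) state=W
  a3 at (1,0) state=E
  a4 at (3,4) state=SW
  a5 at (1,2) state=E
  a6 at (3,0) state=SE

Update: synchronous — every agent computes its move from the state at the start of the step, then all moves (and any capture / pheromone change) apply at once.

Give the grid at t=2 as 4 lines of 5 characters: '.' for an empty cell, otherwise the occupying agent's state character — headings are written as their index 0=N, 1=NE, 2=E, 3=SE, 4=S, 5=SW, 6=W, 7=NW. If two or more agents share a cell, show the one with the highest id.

.....
.3322
22...
.....

t=1: a0@(2,4):E a1@(2,0):E a2@(1,2):E a3@(1,1):E a4@(0,0):SE a5@(1,3):E a6@(0,1):SE
t=2: a0@(2,0):E a1@(2,1):E a2@(1,3):E a3@(1,2):E a4@(1,1):SE a5@(1,4):E a6@(1,2):SE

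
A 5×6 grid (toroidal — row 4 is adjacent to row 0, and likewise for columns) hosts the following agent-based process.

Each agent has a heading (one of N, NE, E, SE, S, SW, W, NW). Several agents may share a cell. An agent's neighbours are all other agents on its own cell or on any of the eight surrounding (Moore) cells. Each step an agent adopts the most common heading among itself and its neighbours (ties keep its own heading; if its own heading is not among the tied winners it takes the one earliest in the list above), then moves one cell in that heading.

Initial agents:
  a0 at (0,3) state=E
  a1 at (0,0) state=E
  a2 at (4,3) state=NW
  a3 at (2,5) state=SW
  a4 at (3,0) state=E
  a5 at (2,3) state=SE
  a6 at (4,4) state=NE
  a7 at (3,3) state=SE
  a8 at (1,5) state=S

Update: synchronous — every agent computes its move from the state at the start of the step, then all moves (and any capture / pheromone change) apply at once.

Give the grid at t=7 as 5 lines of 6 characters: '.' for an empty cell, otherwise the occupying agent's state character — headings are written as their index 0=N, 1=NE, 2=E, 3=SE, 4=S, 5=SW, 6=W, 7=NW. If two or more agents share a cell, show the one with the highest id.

.2..3.
......
......
.2..3.
....33

t=1: a0@(0,4):E a1@(0,1):E a2@(3,2):NW a3@(3,4):SW a4@(3,1):E a5@(3,4):SE a6@(3,5):NE a7@(4,4):SE a8@(2,5):S
t=2: a0@(0,5):E a1@(0,2):E a2@(2,1):NW a3@(4,5):SE a4@(3,2):E a5@(4,5):SE a6@(4,0):SE a7@(0,5):SE a8@(3,5):S
t=3: a0@(1,0):SE a1@(0,3):E a2@(1,0):NW a3@(0,0):SE a4@(3,3):E a5@(0,0):SE a6@(0,1):SE a7@(1,0):SE a8@(4,0):SE
t=4: a0@(2,1):SE a1@(0,4):E a2@(2,1):SE a3@(1,1):SE a4@(3,4):E a5@(1,1):SE a6@(1,2):SE a7@(2,1):SE a8@(0,1):SE
t=5: a0@(3,2):SE a1@(0,5):E a2@(3,2):SE a3@(2,2):SE a4@(3,5):E a5@(2,2):SE a6@(2,3):SE a7@(3,2):SE a8@(1,2):SE
t=6: a0@(4,3):SE a1@(0,0):E a2@(4,3):SE a3@(3,3):SE a4@(3,0):E a5@(3,3):SE a6@(3,4):SE a7@(4,3):SE a8@(2,3):SE
t=7: a0@(0,4):SE a1@(0,1):E a2@(0,4):SE a3@(4,4):SE a4@(3,1):E a5@(4,4):SE a6@(4,5):SE a7@(0,4):SE a8@(3,4):SE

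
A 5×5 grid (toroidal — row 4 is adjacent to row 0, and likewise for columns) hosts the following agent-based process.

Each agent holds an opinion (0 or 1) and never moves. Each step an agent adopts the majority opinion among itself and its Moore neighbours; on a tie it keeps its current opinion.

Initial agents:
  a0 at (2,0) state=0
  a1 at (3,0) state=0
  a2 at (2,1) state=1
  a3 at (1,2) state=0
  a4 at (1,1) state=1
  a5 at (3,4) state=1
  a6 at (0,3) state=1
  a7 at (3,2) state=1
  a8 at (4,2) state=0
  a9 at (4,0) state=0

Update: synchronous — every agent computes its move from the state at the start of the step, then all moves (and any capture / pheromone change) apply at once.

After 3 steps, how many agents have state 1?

7

t=1: a0@(2,0):1 a1@(3,0):0 a2@(2,1):1 a3@(1,2):1 a4@(1,1):1 a5@(3,4):0 a6@(0,3):0 a7@(3,2):1 a8@(4,2):1 a9@(4,0):0
t=2: a0@(2,0):1 a1@(3,0):0 a2@(2,1):1 a3@(1,2):1 a4@(1,1):1 a5@(3,4):0 a6@(0,3):1 a7@(3,2):1 a8@(4,2):1 a9@(4,0):0
t=3: (unchanged — steady state)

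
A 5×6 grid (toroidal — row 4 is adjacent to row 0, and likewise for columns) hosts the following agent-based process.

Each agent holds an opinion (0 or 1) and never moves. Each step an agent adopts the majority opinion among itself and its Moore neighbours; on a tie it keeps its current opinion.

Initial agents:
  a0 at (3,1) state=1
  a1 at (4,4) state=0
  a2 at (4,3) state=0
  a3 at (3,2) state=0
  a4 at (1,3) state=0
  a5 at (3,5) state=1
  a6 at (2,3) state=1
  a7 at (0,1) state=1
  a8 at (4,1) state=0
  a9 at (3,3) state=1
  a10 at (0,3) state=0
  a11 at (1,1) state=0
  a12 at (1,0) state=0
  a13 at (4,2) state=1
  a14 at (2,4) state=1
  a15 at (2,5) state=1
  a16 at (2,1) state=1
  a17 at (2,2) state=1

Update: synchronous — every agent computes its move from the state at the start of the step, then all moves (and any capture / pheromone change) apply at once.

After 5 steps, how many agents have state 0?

3

t=1: a0@(3,1):1 a1@(4,4):0 a2@(4,3):0 a3@(3,2):1 a4@(1,3):1 a5@(3,5):1 a6@(2,3):1 a7@(0,1):0 a8@(4,1):1 a9@(3,3):1 a10@(0,3):0 a11@(1,1):1 a12@(1,0):1 a13@(4,2):1 a14@(2,4):1 a15@(2,5):1 a16@(2,1):1 a17@(2,2):1
t=2: a0@(3,1):1 a1@(4,4):0 a2@(4,3):0 a3@(3,2):1 a4@(1,3):1 a5@(3,5):1 a6@(2,3):1 a7@(0,1):1 a8@(4,1):1 a9@(3,3):1 a10@(0,3):0 a11@(1,1):1 a12@(1,0):1 a13@(4,2):1 a14@(2,4):1 a15@(2,5):1 a16@(2,1):1 a17@(2,2):1
t=3: (unchanged — steady state)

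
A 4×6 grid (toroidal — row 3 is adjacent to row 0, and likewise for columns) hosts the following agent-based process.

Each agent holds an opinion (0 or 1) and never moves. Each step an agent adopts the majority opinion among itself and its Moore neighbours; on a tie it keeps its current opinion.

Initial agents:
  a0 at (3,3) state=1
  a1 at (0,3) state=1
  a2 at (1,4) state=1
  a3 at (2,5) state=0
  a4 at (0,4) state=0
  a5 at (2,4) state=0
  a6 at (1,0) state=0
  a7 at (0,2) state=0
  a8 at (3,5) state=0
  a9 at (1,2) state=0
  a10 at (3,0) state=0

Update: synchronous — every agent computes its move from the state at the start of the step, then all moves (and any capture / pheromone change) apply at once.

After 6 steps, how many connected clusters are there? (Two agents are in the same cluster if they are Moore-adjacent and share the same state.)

t=1: a0@(3,3):0 a1@(0,3):1 a2@(1,4):0 a3@(2,5):0 a4@(0,4):1 a5@(2,4):0 a6@(1,0):0 a7@(0,2):0 a8@(3,5):0 a9@(1,2):0 a10@(3,0):0
t=2: a0@(3,3):0 a1@(0,3):0 a2@(1,4):0 a3@(2,5):0 a4@(0,4):0 a5@(2,4):0 a6@(1,0):0 a7@(0,2):0 a8@(3,5):0 a9@(1,2):0 a10@(3,0):0
t=3: (unchanged — steady state)

1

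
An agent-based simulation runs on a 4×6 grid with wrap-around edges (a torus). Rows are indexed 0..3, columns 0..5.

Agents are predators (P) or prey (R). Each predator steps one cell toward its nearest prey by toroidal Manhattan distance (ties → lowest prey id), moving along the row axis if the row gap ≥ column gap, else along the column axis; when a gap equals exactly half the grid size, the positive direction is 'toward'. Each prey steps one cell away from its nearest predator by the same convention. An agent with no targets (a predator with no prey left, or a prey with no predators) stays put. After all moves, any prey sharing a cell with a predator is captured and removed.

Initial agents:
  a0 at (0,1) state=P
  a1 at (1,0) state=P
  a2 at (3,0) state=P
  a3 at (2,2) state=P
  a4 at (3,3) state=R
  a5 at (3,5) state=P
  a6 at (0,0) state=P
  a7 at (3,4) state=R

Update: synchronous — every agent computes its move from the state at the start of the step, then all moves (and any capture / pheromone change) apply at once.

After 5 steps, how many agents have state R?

0

t=1: a0@(0,2):P a1@(2,0):P a2@(3,5):P a3@(3,2):P a4@(0,3):R a5@(3,4):P a6@(0,5):P a7@(3,3):R
t=2: a0@(0,3):P a1@(2,1):P a2@(3,4):P a3@(3,3):P a5@(3,3):P a6@(0,4):P
t=3: (unchanged — steady state)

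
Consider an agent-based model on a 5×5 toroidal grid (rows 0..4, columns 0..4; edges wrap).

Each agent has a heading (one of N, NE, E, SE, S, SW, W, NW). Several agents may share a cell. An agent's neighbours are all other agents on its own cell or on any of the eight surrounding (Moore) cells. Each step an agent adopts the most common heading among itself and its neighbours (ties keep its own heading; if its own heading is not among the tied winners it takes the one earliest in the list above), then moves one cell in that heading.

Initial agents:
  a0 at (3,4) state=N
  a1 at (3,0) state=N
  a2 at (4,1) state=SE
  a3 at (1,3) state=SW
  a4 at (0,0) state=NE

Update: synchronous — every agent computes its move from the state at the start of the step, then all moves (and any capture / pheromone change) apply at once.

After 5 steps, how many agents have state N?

t=1: a0@(2,4):N a1@(2,0):N a2@(0,2):SE a3@(2,2):SW a4@(4,1):NE
t=2: a0@(1,4):N a1@(1,0):N a2@(1,3):SE a3@(3,1):SW a4@(3,2):NE
t=3: a0@(0,4):N a1@(0,0):N a2@(2,4):SE a3@(4,0):SW a4@(2,3):NE
t=4: a0@(4,4):N a1@(4,0):N a2@(3,0):SE a3@(3,0):N a4@(1,4):NE
t=5: a0@(3,4):N a1@(3,0):N a2@(2,0):N a3@(2,0):N a4@(0,0):NE

4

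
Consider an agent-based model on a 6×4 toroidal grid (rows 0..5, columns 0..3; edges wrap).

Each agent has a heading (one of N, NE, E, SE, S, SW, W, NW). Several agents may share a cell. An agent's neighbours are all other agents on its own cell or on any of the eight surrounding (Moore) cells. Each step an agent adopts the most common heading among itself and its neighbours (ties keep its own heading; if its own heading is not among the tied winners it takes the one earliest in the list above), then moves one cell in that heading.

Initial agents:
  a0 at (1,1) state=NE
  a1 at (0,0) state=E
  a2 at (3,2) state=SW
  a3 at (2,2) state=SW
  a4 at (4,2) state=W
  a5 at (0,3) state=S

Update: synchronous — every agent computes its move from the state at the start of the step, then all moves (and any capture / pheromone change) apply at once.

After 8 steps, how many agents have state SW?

t=1: a0@(0,2):NE a1@(0,1):E a2@(4,1):SW a3@(3,1):SW a4@(4,1):W a5@(1,3):S
t=2: a0@(5,3):NE a1@(0,2):E a2@(5,0):SW a3@(4,0):SW a4@(5,0):SW a5@(2,3):S
t=3: a0@(0,2):SW a1@(0,3):E a2@(0,3):SW a3@(5,3):SW a4@(0,3):SW a5@(3,3):S
t=4: a0@(1,1):SW a1@(1,2):SW a2@(1,2):SW a3@(0,2):SW a4@(1,2):SW a5@(4,3):S
t=5: a0@(2,0):SW a1@(2,1):SW a2@(2,1):SW a3@(1,1):SW a4@(2,1):SW a5@(5,3):S
t=6: a0@(3,3):SW a1@(3,0):SW a2@(3,0):SW a3@(2,0):SW a4@(3,0):SW a5@(0,3):S
t=7: a0@(4,2):SW a1@(4,3):SW a2@(4,3):SW a3@(3,3):SW a4@(4,3):SW a5@(1,3):S
t=8: a0@(5,1):SW a1@(5,2):SW a2@(5,2):SW a3@(4,2):SW a4@(5,2):SW a5@(2,3):S

5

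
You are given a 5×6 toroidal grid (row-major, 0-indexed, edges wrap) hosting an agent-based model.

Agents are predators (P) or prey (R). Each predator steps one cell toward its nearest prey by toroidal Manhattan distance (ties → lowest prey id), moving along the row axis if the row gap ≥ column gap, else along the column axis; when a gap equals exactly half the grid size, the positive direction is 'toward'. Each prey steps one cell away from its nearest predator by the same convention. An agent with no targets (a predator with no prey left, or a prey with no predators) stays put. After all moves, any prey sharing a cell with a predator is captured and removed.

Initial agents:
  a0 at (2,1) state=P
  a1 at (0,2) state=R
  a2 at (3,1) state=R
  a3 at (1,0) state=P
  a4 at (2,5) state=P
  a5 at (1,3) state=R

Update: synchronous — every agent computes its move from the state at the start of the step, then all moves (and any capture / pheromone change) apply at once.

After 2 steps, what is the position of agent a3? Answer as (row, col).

(0, 1)

t=1: a0@(3,1):P a1@(4,2):R a2@(4,1):R a3@(1,1):P a4@(2,0):P a5@(1,4):R
t=2: a0@(4,1):P a1@(0,2):R a3@(0,1):P a4@(3,0):P a5@(1,3):R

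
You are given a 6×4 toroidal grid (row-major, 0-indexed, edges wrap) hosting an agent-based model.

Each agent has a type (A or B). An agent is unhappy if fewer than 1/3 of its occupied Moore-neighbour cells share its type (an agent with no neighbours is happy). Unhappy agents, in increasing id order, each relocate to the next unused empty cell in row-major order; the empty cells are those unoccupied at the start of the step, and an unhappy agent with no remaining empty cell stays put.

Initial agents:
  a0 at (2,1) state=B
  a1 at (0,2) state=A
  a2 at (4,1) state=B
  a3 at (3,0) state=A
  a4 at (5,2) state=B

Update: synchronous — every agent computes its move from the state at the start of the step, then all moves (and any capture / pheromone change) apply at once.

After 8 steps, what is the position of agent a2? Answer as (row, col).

t=1: a0@(0,0):B a1@(0,1):A a2@(4,1):B a3@(0,3):A a4@(5,2):B
t=2: a0@(0,2):B a1@(1,0):A a2@(4,1):B a3@(1,1):A a4@(5,2):B
t=3: (unchanged — steady state)

(4, 1)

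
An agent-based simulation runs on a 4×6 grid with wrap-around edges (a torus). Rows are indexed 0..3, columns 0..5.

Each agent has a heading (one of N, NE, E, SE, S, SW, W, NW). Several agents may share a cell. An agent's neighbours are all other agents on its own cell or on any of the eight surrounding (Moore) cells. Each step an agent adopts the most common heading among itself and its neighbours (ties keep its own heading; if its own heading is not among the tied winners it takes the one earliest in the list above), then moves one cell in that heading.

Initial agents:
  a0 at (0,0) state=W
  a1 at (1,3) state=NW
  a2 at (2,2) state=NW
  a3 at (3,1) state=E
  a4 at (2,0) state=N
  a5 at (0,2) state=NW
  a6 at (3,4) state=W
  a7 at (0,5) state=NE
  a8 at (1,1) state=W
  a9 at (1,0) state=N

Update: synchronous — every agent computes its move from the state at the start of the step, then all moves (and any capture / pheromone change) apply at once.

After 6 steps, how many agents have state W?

t=1: a0@(0,5):W a1@(0,2):NW a2@(1,1):NW a3@(2,0):NW a4@(1,0):N a5@(3,1):NW a6@(3,3):W a7@(0,4):W a8@(1,0):W a9@(0,0):N
t=2: a0@(0,4):W a1@(3,1):NW a2@(0,0):NW a3@(1,5):NW a4@(0,0):N a5@(2,0):NW a6@(3,2):W a7@(0,3):W a8@(1,5):W a9@(3,0):N
t=3: a0@(0,3):W a1@(2,0):NW a2@(3,5):NW a3@(0,4):NW a4@(3,5):NW a5@(1,5):NW a6@(3,1):W a7@(0,2):W a8@(0,4):NW a9@(2,5):NW
t=4: a0@(0,2):W a1@(1,5):NW a2@(2,4):NW a3@(3,3):NW a4@(2,4):NW a5@(0,4):NW a6@(3,0):W a7@(0,1):W a8@(3,3):NW a9@(1,4):NW
t=5: a0@(0,1):W a1@(0,4):NW a2@(1,3):NW a3@(2,2):NW a4@(1,3):NW a5@(3,3):NW a6@(3,5):W a7@(0,0):W a8@(2,2):NW a9@(0,3):NW
t=6: a0@(0,0):W a1@(3,3):NW a2@(0,2):NW a3@(1,1):NW a4@(0,2):NW a5@(2,2):NW a6@(3,4):W a7@(0,5):W a8@(1,1):NW a9@(3,2):NW

3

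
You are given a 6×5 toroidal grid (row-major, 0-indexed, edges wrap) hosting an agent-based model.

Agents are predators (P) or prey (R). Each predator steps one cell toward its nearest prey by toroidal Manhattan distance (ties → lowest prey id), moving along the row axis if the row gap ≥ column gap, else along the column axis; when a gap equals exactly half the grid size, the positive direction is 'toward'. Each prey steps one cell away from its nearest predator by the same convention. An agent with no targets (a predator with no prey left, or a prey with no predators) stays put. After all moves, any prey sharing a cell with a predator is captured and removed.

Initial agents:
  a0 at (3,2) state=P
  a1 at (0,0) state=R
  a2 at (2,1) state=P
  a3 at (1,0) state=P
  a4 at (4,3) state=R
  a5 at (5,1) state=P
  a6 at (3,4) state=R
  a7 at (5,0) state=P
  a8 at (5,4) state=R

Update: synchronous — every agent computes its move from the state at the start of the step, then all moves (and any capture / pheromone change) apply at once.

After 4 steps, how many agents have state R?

t=1: a0@(4,2):P a1@(5,0):R a2@(1,1):P a3@(0,0):P a4@(5,3):R a5@(0,1):P a6@(3,0):R a7@(0,0):P a8@(5,3):R
t=2: a0@(5,2):P a1@(4,0):R a2@(0,1):P a3@(5,0):P a4@(0,3):R a5@(5,1):P a6@(3,4):R a7@(5,0):P a8@(0,3):R
t=3: a0@(0,2):P a1@(3,0):R a2@(0,2):P a3@(4,0):P a4@(1,3):R a5@(4,1):P a6@(2,4):R a7@(4,0):P a8@(1,3):R
t=4: a0@(1,2):P a1@(2,0):R a2@(1,2):P a3@(3,0):P a4@(2,3):R a5@(3,1):P a6@(1,4):R a7@(3,0):P a8@(2,3):R

4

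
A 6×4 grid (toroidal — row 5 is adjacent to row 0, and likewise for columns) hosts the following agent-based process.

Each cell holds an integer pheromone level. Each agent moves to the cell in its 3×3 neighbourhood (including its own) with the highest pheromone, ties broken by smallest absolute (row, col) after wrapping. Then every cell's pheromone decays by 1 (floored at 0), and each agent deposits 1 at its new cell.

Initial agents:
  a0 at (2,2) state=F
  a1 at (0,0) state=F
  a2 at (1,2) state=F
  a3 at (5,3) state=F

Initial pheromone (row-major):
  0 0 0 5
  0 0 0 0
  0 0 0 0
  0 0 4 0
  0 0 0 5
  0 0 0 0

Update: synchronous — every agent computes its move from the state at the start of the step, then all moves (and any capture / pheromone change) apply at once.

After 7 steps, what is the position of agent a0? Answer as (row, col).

t=1: a0@(3,2) a1@(0,3) a2@(0,3) a3@(0,3) | pheromone: 0 0 0 7 / 0 0 0 0 / 0 0 0 0 / 0 0 4 0 / 0 0 0 4 / 0 0 0 0
t=2: a0@(3,2) a1@(0,3) a2@(0,3) a3@(0,3) | pheromone: 0 0 0 9 / 0 0 0 0 / 0 0 0 0 / 0 0 4 0 / 0 0 0 3 / 0 0 0 0
t=3: a0@(3,2) a1@(0,3) a2@(0,3) a3@(0,3) | pheromone: 0 0 0 11 / 0 0 0 0 / 0 0 0 0 / 0 0 4 0 / 0 0 0 2 / 0 0 0 0
t=4: a0@(3,2) a1@(0,3) a2@(0,3) a3@(0,3) | pheromone: 0 0 0 13 / 0 0 0 0 / 0 0 0 0 / 0 0 4 0 / 0 0 0 1 / 0 0 0 0
t=5: a0@(3,2) a1@(0,3) a2@(0,3) a3@(0,3) | pheromone: 0 0 0 15 / 0 0 0 0 / 0 0 0 0 / 0 0 4 0 / 0 0 0 0 / 0 0 0 0
t=6: a0@(3,2) a1@(0,3) a2@(0,3) a3@(0,3) | pheromone: 0 0 0 17 / 0 0 0 0 / 0 0 0 0 / 0 0 4 0 / 0 0 0 0 / 0 0 0 0
t=7: a0@(3,2) a1@(0,3) a2@(0,3) a3@(0,3) | pheromone: 0 0 0 19 / 0 0 0 0 / 0 0 0 0 / 0 0 4 0 / 0 0 0 0 / 0 0 0 0

(3, 2)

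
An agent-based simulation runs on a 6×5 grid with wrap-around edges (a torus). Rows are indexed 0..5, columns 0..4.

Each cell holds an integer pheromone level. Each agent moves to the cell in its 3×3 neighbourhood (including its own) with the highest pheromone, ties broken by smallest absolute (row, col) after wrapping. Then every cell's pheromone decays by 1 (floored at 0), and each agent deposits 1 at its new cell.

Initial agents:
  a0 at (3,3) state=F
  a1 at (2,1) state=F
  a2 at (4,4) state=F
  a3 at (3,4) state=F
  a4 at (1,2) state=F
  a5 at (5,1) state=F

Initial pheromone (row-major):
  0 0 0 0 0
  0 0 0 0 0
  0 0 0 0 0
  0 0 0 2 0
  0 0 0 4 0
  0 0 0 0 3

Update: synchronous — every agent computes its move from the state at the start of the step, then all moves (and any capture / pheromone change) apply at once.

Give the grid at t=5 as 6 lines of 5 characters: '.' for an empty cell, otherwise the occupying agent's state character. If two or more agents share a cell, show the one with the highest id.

F....
.....
.....
.....
...F.
.....

t=1: a0@(4,3) a1@(1,0) a2@(4,3) a3@(4,3) a4@(0,1) a5@(0,0) | pheromone: 1 1 0 0 0 / 1 0 0 0 0 / 0 0 0 0 0 / 0 0 0 1 0 / 0 0 0 6 0 / 0 0 0 0 2
t=2: a0@(4,3) a1@(0,0) a2@(4,3) a3@(4,3) a4@(0,0) a5@(5,4) | pheromone: 2 0 0 0 0 / 0 0 0 0 0 / 0 0 0 0 0 / 0 0 0 0 0 / 0 0 0 8 0 / 0 0 0 0 2
t=3: a0@(4,3) a1@(0,0) a2@(4,3) a3@(4,3) a4@(0,0) a5@(4,3) | pheromone: 3 0 0 0 0 / 0 0 0 0 0 / 0 0 0 0 0 / 0 0 0 0 0 / 0 0 0 11 0 / 0 0 0 0 1
t=4: a0@(4,3) a1@(0,0) a2@(4,3) a3@(4,3) a4@(0,0) a5@(4,3) | pheromone: 4 0 0 0 0 / 0 0 0 0 0 / 0 0 0 0 0 / 0 0 0 0 0 / 0 0 0 14 0 / 0 0 0 0 0
t=5: a0@(4,3) a1@(0,0) a2@(4,3) a3@(4,3) a4@(0,0) a5@(4,3) | pheromone: 5 0 0 0 0 / 0 0 0 0 0 / 0 0 0 0 0 / 0 0 0 0 0 / 0 0 0 17 0 / 0 0 0 0 0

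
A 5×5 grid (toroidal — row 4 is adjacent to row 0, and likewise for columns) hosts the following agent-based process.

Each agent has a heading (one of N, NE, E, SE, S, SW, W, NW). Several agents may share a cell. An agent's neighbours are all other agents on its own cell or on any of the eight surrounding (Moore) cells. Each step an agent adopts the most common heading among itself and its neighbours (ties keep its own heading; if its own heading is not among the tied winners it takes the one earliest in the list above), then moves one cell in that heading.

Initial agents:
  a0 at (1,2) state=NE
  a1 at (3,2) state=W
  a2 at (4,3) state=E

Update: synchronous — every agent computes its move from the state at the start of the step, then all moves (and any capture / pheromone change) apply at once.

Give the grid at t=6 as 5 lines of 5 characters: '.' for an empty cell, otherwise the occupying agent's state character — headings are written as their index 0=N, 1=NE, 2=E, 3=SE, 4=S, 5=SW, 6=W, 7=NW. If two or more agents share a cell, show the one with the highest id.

...1.
.....
.....
.6...
....2

t=1: a0@(0,3):NE a1@(3,1):W a2@(4,4):E
t=2: a0@(4,4):NE a1@(3,0):W a2@(4,0):E
t=3: a0@(3,0):NE a1@(3,4):W a2@(4,1):E
t=4: a0@(2,1):NE a1@(3,3):W a2@(4,2):E
t=5: a0@(1,2):NE a1@(3,2):W a2@(4,3):E
t=6: a0@(0,3):NE a1@(3,1):W a2@(4,4):E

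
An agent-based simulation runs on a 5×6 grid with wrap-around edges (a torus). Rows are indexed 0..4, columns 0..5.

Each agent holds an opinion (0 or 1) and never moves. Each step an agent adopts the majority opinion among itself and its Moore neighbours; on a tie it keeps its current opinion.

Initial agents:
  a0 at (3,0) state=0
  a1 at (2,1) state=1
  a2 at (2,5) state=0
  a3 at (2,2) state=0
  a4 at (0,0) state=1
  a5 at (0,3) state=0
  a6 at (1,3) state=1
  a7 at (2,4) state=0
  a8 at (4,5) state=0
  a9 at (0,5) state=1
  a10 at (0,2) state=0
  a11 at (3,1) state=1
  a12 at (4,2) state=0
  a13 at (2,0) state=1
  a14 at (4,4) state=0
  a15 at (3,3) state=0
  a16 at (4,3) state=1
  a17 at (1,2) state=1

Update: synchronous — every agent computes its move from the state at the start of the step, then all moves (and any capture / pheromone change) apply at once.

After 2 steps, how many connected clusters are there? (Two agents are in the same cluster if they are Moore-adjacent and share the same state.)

3

t=1: a0@(3,0):0 a1@(2,1):1 a2@(2,5):0 a3@(2,2):1 a4@(0,0):1 a5@(0,3):0 a6@(1,3):0 a7@(2,4):0 a8@(4,5):0 a9@(0,5):1 a10@(0,2):0 a11@(3,1):1 a12@(4,2):0 a13@(2,0):1 a14@(4,4):0 a15@(3,3):0 a16@(4,3):0 a17@(1,2):1
t=2: (unchanged — steady state)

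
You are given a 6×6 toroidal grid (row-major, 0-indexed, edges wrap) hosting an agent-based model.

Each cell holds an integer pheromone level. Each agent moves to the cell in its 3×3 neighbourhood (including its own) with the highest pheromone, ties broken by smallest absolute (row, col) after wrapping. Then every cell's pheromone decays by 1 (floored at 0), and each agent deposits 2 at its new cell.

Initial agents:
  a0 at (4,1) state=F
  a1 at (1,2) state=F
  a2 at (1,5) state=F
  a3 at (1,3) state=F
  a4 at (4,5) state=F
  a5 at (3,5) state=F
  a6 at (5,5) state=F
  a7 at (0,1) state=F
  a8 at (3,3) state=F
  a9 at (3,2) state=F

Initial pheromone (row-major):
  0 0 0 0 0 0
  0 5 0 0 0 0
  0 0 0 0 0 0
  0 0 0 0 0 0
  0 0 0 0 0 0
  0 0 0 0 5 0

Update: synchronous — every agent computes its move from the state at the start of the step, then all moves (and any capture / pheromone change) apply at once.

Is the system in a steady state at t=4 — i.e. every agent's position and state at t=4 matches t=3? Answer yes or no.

t=1: a0@(3,0) a1@(1,1) a2@(0,0) a3@(0,2) a4@(5,4) a5@(2,0) a6@(5,4) a7@(1,1) a8@(2,2) a9@(2,1) | pheromone: 2 0 2 0 0 0 / 0 8 0 0 0 0 / 2 2 2 0 0 0 / 2 0 0 0 0 0 / 0 0 0 0 0 0 / 0 0 0 0 8 0
t=2: a0@(2,0) a1@(1,1) a2@(1,1) a3@(1,1) a4@(5,4) a5@(1,1) a6@(5,4) a7@(1,1) a8@(1,1) a9@(1,1) | pheromone: 1 0 1 0 0 0 / 0 21 0 0 0 0 / 3 1 1 0 0 0 / 1 0 0 0 0 0 / 0 0 0 0 0 0 / 0 0 0 0 11 0
t=3: a0@(1,1) a1@(1,1) a2@(1,1) a3@(1,1) a4@(5,4) a5@(1,1) a6@(5,4) a7@(1,1) a8@(1,1) a9@(1,1) | pheromone: 0 0 0 0 0 0 / 0 36 0 0 0 0 / 2 0 0 0 0 0 / 0 0 0 0 0 0 / 0 0 0 0 0 0 / 0 0 0 0 14 0
t=4: a0@(1,1) a1@(1,1) a2@(1,1) a3@(1,1) a4@(5,4) a5@(1,1) a6@(5,4) a7@(1,1) a8@(1,1) a9@(1,1) | pheromone: 0 0 0 0 0 0 / 0 51 0 0 0 0 / 1 0 0 0 0 0 / 0 0 0 0 0 0 / 0 0 0 0 0 0 / 0 0 0 0 17 0

yes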